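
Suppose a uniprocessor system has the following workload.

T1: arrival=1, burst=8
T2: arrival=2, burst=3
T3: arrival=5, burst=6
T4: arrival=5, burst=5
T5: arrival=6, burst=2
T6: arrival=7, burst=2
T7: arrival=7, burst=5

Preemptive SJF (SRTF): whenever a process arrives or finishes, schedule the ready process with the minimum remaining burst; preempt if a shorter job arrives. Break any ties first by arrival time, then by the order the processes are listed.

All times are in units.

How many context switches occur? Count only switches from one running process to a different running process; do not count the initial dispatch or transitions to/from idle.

Schedule: | idle 0-1 | T1 1-2 | T2 2-5 | T4 5-6 | T5 6-8 | T6 8-10 | T4 10-14 | T7 14-19 | T3 19-25 | T1 25-32 |
Completion: T1=32  T2=5  T3=25  T4=14  T5=8  T6=10  T7=19

8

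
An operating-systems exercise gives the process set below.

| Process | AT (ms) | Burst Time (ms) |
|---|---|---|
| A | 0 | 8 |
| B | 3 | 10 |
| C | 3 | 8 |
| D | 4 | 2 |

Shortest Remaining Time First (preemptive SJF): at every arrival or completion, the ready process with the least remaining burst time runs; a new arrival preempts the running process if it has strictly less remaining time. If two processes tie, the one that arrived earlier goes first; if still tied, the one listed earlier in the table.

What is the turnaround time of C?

Gantt: | A 0-4 | D 4-6 | A 6-10 | C 10-18 | B 18-28 |
Completion: A=10  B=28  C=18  D=6
Turnaround(C) = completion − arrival = 18 − 3 = 15

15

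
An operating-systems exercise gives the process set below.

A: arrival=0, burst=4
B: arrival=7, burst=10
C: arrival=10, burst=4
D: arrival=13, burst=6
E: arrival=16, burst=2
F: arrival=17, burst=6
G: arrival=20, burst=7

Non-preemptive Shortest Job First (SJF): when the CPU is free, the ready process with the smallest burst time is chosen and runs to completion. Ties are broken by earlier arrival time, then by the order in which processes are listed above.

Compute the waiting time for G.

Timeline: | A 0-4 | idle 4-7 | B 7-17 | E 17-19 | C 19-23 | D 23-29 | F 29-35 | G 35-42 |
Completion: A=4  B=17  C=23  D=29  E=19  F=35  G=42
Waiting(G) = turnaround − burst = 22 − 7 = 15

15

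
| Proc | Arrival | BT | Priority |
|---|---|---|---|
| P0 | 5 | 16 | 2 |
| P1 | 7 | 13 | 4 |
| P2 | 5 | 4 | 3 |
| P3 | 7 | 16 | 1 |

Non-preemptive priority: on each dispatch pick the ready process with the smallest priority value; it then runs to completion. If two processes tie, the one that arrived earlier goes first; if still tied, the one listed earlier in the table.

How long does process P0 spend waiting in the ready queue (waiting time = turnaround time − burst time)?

0

Schedule: | idle 0-5 | P0 5-21 | P3 21-37 | P2 37-41 | P1 41-54 |
Completion: P0=21  P1=54  P2=41  P3=37
Turnaround (C−A): P0=16  P1=47  P2=36  P3=30
Waiting(P0) = turnaround − burst = 16 − 16 = 0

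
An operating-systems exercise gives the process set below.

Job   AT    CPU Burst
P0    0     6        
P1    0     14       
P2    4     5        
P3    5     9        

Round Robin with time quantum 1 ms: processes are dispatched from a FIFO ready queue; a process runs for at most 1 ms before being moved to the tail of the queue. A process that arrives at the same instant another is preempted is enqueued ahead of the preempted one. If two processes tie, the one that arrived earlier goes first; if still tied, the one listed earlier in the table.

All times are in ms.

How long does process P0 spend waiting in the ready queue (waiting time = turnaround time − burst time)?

11

Schedule: | P0 0-1 | P1 1-2 | P0 2-3 | P1 3-4 | P0 4-5 | P2 5-6 | P1 6-7 | P3 7-8 | P0 8-9 | P2 9-10 | P1 10-11 | P3 11-12 | P0 12-13 | P2 13-14 | P1 14-15 | P3 15-16 | P0 16-17 | P2 17-18 | P1 18-19 | P3 19-20 | P2 20-21 | P1 21-22 | P3 22-23 | P1 23-24 | P3 24-25 | P1 25-26 | P3 26-27 | P1 27-28 | P3 28-29 | P1 29-30 | P3 30-31 | P1 31-34 |
Completion: P0=17  P1=34  P2=21  P3=31
Waiting(P0) = turnaround − burst = 17 − 6 = 11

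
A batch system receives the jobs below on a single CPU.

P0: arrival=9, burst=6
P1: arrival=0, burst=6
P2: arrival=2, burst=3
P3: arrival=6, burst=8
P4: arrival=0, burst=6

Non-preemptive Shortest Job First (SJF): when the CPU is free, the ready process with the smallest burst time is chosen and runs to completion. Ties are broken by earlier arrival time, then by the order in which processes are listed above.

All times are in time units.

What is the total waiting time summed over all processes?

Timeline: | P1 0-6 | P2 6-9 | P4 9-15 | P0 15-21 | P3 21-29 |
Completion: P0=21  P1=6  P2=9  P3=29  P4=15
Waiting = turnaround − burst: P0=6, P1=0, P2=4, P3=15, P4=9
Total waiting = 6 + 0 + 4 + 15 + 9 = 34

34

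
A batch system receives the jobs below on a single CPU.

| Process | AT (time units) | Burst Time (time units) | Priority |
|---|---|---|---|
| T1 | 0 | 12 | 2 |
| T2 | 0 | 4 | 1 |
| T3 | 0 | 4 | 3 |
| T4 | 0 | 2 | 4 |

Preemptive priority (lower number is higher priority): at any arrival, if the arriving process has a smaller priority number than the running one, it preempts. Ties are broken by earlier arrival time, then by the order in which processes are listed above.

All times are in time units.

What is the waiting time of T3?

Timeline: | T2 0-4 | T1 4-16 | T3 16-20 | T4 20-22 |
Completion: T1=16  T2=4  T3=20  T4=22
Turnaround (C−A): T1=16  T2=4  T3=20  T4=22
Waiting(T3) = turnaround − burst = 20 − 4 = 16

16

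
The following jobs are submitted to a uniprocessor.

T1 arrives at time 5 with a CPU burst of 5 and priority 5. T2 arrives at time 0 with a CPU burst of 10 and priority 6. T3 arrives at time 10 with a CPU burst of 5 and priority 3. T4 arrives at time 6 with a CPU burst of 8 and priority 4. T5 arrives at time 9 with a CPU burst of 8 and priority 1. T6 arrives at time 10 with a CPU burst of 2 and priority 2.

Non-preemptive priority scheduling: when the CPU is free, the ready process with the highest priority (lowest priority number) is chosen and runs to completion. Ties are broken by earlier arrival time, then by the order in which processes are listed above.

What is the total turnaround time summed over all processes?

Timeline: | T2 0-10 | T5 10-18 | T6 18-20 | T3 20-25 | T4 25-33 | T1 33-38 |
Completion: T1=38  T2=10  T3=25  T4=33  T5=18  T6=20
Turnaround = completion − arrival: T1=33, T2=10, T3=15, T4=27, T5=9, T6=10
Total turnaround = 33 + 10 + 15 + 27 + 9 + 10 = 104

104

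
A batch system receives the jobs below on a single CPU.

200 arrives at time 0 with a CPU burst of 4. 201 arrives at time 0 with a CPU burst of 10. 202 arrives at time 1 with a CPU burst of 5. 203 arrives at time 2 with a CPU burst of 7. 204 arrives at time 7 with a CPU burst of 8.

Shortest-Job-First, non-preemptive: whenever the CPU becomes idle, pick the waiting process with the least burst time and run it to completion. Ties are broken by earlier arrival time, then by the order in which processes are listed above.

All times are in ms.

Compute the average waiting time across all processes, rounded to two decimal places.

Timeline: | 200 0-4 | 202 4-9 | 203 9-16 | 204 16-24 | 201 24-34 |
Completion: 200=4  201=34  202=9  203=16  204=24
Waiting times: 200=0, 201=24, 202=3, 203=7, 204=9
Average waiting = (0+24+3+7+9) / 5 = 43/5 = 8.60

8.60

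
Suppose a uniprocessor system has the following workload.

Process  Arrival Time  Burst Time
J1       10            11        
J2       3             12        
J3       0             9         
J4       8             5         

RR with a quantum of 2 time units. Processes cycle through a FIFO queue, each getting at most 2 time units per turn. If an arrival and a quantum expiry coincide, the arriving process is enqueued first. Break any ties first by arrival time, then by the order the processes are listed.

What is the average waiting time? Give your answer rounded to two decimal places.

Gantt: | J3 0-4 | J2 4-6 | J3 6-8 | J2 8-10 | J4 10-12 | J3 12-14 | J1 14-16 | J2 16-18 | J4 18-20 | J3 20-21 | J1 21-23 | J2 23-25 | J4 25-26 | J1 26-28 | J2 28-30 | J1 30-32 | J2 32-34 | J1 34-37 |
Completion: J1=37  J2=34  J3=21  J4=26
Waiting times: J1=16, J2=19, J3=12, J4=13
Average waiting = (16+19+12+13) / 4 = 60/4 = 15.00

15.00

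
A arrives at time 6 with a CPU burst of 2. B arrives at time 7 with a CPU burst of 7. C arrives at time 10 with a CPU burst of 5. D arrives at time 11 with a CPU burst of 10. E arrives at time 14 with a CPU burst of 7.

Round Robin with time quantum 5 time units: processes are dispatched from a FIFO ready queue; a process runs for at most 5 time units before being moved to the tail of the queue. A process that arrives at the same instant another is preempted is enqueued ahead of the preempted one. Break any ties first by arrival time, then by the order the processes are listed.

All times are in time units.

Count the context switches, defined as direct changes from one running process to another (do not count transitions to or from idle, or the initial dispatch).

7

Timeline: | idle 0-6 | A 6-8 | B 8-13 | C 13-18 | D 18-23 | B 23-25 | E 25-30 | D 30-35 | E 35-37 |
Completion: A=8  B=25  C=18  D=35  E=37
Turnaround (C−A): A=2  B=18  C=8  D=24  E=23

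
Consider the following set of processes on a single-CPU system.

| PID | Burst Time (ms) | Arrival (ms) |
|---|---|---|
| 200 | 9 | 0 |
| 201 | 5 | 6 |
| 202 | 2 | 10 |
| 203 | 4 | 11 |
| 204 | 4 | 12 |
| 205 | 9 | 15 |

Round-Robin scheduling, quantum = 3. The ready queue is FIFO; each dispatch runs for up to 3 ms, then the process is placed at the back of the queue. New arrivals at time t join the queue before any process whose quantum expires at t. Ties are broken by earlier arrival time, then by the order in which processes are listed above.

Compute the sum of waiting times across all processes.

41

Gantt: | 200 0-6 | 201 6-9 | 200 9-12 | 201 12-14 | 202 14-16 | 203 16-19 | 204 19-22 | 205 22-25 | 203 25-26 | 204 26-27 | 205 27-33 |
Completion: 200=12  201=14  202=16  203=26  204=27  205=33
Waiting = turnaround − burst: 200=3, 201=3, 202=4, 203=11, 204=11, 205=9
Total waiting = 3 + 3 + 4 + 11 + 11 + 9 = 41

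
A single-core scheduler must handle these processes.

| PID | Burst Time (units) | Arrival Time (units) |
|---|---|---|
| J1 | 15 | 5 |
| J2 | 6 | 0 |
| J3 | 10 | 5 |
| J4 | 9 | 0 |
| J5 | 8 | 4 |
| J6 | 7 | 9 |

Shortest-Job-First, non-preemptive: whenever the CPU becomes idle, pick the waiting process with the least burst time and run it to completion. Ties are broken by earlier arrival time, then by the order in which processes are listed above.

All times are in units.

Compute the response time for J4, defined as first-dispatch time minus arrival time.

Timeline: | J2 0-6 | J5 6-14 | J6 14-21 | J4 21-30 | J3 30-40 | J1 40-55 |
Completion: J1=55  J2=6  J3=40  J4=30  J5=14  J6=21
Turnaround (C−A): J1=50  J2=6  J3=35  J4=30  J5=10  J6=12
Response(J4) = first start − arrival = 21 − 0 = 21

21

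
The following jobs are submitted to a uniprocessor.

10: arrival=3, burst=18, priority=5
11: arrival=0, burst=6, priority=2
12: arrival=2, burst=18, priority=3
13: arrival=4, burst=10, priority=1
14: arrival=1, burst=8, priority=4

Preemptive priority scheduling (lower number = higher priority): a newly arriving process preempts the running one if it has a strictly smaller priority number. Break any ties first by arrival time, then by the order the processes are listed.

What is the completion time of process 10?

Timeline: | 11 0-4 | 13 4-14 | 11 14-16 | 12 16-34 | 14 34-42 | 10 42-60 |
Completion: 10=60  11=16  12=34  13=14  14=42
Turnaround (C−A): 10=57  11=16  12=32  13=10  14=41

60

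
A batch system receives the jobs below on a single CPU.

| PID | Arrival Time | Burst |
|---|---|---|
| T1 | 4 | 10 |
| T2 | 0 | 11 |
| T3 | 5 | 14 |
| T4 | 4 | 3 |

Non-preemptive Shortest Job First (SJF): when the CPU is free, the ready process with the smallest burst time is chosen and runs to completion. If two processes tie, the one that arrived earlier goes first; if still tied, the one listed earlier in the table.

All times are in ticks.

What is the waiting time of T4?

7

Timeline: | T2 0-11 | T4 11-14 | T1 14-24 | T3 24-38 |
Completion: T1=24  T2=11  T3=38  T4=14
Turnaround (C−A): T1=20  T2=11  T3=33  T4=10
Waiting(T4) = turnaround − burst = 10 − 3 = 7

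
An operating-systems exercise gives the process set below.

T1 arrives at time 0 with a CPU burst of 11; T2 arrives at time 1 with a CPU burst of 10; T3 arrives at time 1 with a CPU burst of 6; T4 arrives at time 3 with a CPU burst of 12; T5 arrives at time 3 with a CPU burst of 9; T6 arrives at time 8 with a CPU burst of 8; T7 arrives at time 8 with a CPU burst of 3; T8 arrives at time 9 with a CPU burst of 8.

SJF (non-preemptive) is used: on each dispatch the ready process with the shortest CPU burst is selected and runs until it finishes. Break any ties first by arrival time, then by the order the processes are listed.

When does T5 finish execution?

45

Gantt: | T1 0-11 | T7 11-14 | T3 14-20 | T6 20-28 | T8 28-36 | T5 36-45 | T2 45-55 | T4 55-67 |
Completion: T1=11  T2=55  T3=20  T4=67  T5=45  T6=28  T7=14  T8=36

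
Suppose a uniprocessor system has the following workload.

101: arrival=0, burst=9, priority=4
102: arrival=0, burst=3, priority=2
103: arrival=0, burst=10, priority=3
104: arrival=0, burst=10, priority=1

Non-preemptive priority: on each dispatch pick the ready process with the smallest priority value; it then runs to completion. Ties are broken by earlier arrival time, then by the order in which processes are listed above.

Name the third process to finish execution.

103

Timeline: | 104 0-10 | 102 10-13 | 103 13-23 | 101 23-32 |
Completion: 101=32  102=13  103=23  104=10
Turnaround (C−A): 101=32  102=13  103=23  104=10
Finish order: 104 → 102 → 103 → 101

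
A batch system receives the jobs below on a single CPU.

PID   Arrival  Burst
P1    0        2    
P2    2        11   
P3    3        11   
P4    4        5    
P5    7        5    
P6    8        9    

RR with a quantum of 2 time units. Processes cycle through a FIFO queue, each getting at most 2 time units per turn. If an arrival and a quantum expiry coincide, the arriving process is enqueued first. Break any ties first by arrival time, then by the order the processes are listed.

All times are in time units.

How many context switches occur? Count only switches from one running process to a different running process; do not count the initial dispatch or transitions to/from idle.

Gantt: | P1 0-2 | P2 2-4 | P3 4-6 | P4 6-8 | P2 8-10 | P3 10-12 | P5 12-14 | P6 14-16 | P4 16-18 | P2 18-20 | P3 20-22 | P5 22-24 | P6 24-26 | P4 26-27 | P2 27-29 | P3 29-31 | P5 31-32 | P6 32-34 | P2 34-36 | P3 36-38 | P6 38-40 | P2 40-41 | P3 41-42 | P6 42-43 |
Completion: P1=2  P2=41  P3=42  P4=27  P5=32  P6=43
Turnaround (C−A): P1=2  P2=39  P3=39  P4=23  P5=25  P6=35

23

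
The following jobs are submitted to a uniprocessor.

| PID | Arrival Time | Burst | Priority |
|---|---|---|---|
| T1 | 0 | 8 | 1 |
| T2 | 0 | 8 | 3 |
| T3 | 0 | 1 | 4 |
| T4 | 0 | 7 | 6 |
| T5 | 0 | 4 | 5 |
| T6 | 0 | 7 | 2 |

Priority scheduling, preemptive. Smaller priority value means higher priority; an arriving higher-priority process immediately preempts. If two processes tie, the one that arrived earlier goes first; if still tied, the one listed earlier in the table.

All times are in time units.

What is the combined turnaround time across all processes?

Timeline: | T1 0-8 | T6 8-15 | T2 15-23 | T3 23-24 | T5 24-28 | T4 28-35 |
Completion: T1=8  T2=23  T3=24  T4=35  T5=28  T6=15
Turnaround (C−A): T1=8  T2=23  T3=24  T4=35  T5=28  T6=15
Turnaround = completion − arrival: T1=8, T2=23, T3=24, T4=35, T5=28, T6=15
Total turnaround = 8 + 23 + 24 + 35 + 28 + 15 = 133

133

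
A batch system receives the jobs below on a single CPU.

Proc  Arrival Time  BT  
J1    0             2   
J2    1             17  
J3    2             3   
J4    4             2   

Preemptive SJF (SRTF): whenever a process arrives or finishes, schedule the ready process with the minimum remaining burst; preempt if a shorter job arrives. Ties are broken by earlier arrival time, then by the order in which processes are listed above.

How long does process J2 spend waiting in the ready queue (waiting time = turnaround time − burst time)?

Schedule: | J1 0-2 | J3 2-5 | J4 5-7 | J2 7-24 |
Completion: J1=2  J2=24  J3=5  J4=7
Turnaround (C−A): J1=2  J2=23  J3=3  J4=3
Waiting(J2) = turnaround − burst = 23 − 17 = 6

6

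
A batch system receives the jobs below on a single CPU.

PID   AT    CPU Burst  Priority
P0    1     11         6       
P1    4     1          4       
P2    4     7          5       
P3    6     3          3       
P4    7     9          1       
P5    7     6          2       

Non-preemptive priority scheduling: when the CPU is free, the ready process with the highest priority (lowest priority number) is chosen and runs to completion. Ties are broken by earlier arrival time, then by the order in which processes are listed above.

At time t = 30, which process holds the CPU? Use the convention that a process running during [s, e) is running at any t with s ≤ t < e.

P1

Timeline: | idle 0-1 | P0 1-12 | P4 12-21 | P5 21-27 | P3 27-30 | P1 30-31 | P2 31-38 |
Completion: P0=12  P1=31  P2=38  P3=30  P4=21  P5=27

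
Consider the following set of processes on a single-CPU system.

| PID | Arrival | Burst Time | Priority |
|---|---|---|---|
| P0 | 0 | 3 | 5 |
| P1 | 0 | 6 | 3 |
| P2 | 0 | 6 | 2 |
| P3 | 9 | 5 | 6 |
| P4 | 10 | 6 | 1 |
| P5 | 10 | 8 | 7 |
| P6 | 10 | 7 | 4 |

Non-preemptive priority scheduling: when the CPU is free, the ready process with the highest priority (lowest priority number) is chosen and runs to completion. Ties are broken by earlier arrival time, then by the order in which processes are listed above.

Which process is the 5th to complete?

Gantt: | P2 0-6 | P1 6-12 | P4 12-18 | P6 18-25 | P0 25-28 | P3 28-33 | P5 33-41 |
Completion: P0=28  P1=12  P2=6  P3=33  P4=18  P5=41  P6=25
Turnaround (C−A): P0=28  P1=12  P2=6  P3=24  P4=8  P5=31  P6=15
Finish order: P2 → P1 → P4 → P6 → P0 → P3 → P5

P0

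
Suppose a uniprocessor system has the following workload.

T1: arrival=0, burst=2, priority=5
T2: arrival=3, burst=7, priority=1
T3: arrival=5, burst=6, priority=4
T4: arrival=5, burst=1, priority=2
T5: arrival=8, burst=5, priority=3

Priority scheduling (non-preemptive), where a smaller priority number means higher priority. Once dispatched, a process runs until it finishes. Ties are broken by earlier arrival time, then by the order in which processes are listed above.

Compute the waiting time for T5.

3

Timeline: | T1 0-2 | idle 2-3 | T2 3-10 | T4 10-11 | T5 11-16 | T3 16-22 |
Completion: T1=2  T2=10  T3=22  T4=11  T5=16
Waiting(T5) = turnaround − burst = 8 − 5 = 3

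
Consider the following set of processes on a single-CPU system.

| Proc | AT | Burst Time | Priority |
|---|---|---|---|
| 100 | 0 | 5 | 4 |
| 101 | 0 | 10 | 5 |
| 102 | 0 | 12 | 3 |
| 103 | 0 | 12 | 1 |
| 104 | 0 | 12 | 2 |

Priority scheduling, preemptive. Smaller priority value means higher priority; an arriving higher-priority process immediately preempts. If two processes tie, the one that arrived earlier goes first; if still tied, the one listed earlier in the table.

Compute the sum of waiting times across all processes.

Gantt: | 103 0-12 | 104 12-24 | 102 24-36 | 100 36-41 | 101 41-51 |
Completion: 100=41  101=51  102=36  103=12  104=24
Waiting = turnaround − burst: 100=36, 101=41, 102=24, 103=0, 104=12
Total waiting = 36 + 41 + 24 + 0 + 12 = 113

113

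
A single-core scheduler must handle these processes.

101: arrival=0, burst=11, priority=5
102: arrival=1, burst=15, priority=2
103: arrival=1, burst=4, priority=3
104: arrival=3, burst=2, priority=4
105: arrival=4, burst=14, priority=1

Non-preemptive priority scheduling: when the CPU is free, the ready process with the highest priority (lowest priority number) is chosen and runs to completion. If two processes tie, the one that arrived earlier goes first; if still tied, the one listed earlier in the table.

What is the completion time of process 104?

46

Timeline: | 101 0-11 | 105 11-25 | 102 25-40 | 103 40-44 | 104 44-46 |
Completion: 101=11  102=40  103=44  104=46  105=25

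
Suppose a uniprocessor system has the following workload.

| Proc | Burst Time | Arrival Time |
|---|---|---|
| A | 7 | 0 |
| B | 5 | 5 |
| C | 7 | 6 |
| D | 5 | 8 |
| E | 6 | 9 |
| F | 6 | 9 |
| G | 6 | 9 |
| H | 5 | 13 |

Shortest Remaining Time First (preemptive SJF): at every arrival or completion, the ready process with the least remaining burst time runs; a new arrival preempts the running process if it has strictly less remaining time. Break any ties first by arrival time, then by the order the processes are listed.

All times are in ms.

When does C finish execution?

47

Timeline: | A 0-7 | B 7-12 | D 12-17 | H 17-22 | E 22-28 | F 28-34 | G 34-40 | C 40-47 |
Completion: A=7  B=12  C=47  D=17  E=28  F=34  G=40  H=22
Turnaround (C−A): A=7  B=7  C=41  D=9  E=19  F=25  G=31  H=9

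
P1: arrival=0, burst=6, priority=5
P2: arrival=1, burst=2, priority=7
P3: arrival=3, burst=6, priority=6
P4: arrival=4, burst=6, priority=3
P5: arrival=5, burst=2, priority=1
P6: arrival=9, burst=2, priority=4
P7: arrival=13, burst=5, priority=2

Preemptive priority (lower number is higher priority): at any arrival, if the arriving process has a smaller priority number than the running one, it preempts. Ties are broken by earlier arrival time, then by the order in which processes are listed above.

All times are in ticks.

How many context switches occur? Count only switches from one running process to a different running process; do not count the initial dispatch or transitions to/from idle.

9

Gantt: | P1 0-4 | P4 4-5 | P5 5-7 | P4 7-12 | P6 12-13 | P7 13-18 | P6 18-19 | P1 19-21 | P3 21-27 | P2 27-29 |
Completion: P1=21  P2=29  P3=27  P4=12  P5=7  P6=19  P7=18
Turnaround (C−A): P1=21  P2=28  P3=24  P4=8  P5=2  P6=10  P7=5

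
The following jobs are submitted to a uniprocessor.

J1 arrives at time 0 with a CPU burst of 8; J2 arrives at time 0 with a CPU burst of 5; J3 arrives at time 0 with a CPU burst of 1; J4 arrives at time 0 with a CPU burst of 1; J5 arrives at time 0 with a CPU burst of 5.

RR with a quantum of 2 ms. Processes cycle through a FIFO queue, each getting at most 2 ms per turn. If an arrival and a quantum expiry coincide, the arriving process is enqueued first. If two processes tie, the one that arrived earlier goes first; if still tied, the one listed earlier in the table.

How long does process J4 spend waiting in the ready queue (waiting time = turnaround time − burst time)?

5

Timeline: | J1 0-2 | J2 2-4 | J3 4-5 | J4 5-6 | J5 6-8 | J1 8-10 | J2 10-12 | J5 12-14 | J1 14-16 | J2 16-17 | J5 17-18 | J1 18-20 |
Completion: J1=20  J2=17  J3=5  J4=6  J5=18
Waiting(J4) = turnaround − burst = 6 − 1 = 5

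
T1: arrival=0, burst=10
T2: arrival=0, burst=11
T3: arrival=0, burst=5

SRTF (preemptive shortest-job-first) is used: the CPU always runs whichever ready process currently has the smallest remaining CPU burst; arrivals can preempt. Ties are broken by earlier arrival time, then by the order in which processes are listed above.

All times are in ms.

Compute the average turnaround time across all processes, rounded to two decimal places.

15.33

Schedule: | T3 0-5 | T1 5-15 | T2 15-26 |
Completion: T1=15  T2=26  T3=5
Turnaround times: T1=15, T2=26, T3=5
Average turnaround = (15+26+5) / 3 = 46/3 = 15.33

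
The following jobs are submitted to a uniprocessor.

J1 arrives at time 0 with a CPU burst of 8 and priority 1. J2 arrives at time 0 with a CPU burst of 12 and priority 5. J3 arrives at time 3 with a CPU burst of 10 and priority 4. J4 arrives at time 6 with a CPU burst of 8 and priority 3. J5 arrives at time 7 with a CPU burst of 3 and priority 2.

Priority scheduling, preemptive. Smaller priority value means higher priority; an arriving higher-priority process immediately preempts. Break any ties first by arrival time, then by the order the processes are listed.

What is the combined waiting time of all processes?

Schedule: | J1 0-8 | J5 8-11 | J4 11-19 | J3 19-29 | J2 29-41 |
Completion: J1=8  J2=41  J3=29  J4=19  J5=11
Turnaround (C−A): J1=8  J2=41  J3=26  J4=13  J5=4
Waiting = turnaround − burst: J1=0, J2=29, J3=16, J4=5, J5=1
Total waiting = 0 + 29 + 16 + 5 + 1 = 51

51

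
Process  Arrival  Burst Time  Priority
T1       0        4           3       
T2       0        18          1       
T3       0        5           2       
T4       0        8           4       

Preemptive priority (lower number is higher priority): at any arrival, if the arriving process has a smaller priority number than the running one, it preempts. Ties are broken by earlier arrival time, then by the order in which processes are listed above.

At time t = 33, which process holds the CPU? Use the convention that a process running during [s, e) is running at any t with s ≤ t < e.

T4

Schedule: | T2 0-18 | T3 18-23 | T1 23-27 | T4 27-35 |
Completion: T1=27  T2=18  T3=23  T4=35
Turnaround (C−A): T1=27  T2=18  T3=23  T4=35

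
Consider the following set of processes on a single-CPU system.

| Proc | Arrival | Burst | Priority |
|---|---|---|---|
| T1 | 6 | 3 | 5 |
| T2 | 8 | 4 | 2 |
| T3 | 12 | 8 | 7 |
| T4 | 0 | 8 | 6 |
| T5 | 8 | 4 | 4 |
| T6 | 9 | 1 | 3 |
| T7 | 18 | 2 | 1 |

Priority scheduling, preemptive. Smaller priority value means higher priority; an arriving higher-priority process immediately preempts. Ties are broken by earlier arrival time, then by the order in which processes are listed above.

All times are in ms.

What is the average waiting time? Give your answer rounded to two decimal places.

Gantt: | T4 0-6 | T1 6-8 | T2 8-12 | T6 12-13 | T5 13-17 | T1 17-18 | T7 18-20 | T4 20-22 | T3 22-30 |
Completion: T1=18  T2=12  T3=30  T4=22  T5=17  T6=13  T7=20
Turnaround (C−A): T1=12  T2=4  T3=18  T4=22  T5=9  T6=4  T7=2
Waiting times: T1=9, T2=0, T3=10, T4=14, T5=5, T6=3, T7=0
Average waiting = (9+0+10+14+5+3+0) / 7 = 41/7 = 5.86

5.86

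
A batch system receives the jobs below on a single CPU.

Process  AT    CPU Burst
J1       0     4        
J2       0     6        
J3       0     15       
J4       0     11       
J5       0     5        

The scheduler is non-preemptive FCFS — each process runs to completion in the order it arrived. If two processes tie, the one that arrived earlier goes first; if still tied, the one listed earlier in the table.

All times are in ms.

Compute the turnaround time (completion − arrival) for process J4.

Schedule: | J1 0-4 | J2 4-10 | J3 10-25 | J4 25-36 | J5 36-41 |
Completion: J1=4  J2=10  J3=25  J4=36  J5=41
Turnaround (C−A): J1=4  J2=10  J3=25  J4=36  J5=41
Turnaround(J4) = completion − arrival = 36 − 0 = 36

36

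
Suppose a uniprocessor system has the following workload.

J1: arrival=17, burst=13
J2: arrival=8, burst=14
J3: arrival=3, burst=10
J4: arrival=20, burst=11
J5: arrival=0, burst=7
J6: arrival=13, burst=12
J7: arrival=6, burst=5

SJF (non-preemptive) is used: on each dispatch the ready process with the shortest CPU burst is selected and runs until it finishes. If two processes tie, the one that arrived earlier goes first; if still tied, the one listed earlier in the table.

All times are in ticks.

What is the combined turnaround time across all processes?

182

Timeline: | J5 0-7 | J7 7-12 | J3 12-22 | J4 22-33 | J6 33-45 | J1 45-58 | J2 58-72 |
Completion: J1=58  J2=72  J3=22  J4=33  J5=7  J6=45  J7=12
Turnaround (C−A): J1=41  J2=64  J3=19  J4=13  J5=7  J6=32  J7=6
Turnaround = completion − arrival: J1=41, J2=64, J3=19, J4=13, J5=7, J6=32, J7=6
Total turnaround = 41 + 64 + 19 + 13 + 7 + 32 + 6 = 182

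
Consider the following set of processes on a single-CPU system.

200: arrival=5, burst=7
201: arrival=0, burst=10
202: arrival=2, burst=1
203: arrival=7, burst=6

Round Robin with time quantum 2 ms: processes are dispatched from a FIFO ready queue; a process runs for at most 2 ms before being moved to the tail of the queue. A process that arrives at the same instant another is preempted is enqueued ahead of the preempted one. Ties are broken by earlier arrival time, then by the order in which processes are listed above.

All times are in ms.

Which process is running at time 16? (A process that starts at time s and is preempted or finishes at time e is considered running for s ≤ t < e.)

203

Gantt: | 201 0-2 | 202 2-3 | 201 3-5 | 200 5-7 | 201 7-9 | 203 9-11 | 200 11-13 | 201 13-15 | 203 15-17 | 200 17-19 | 201 19-21 | 203 21-23 | 200 23-24 |
Completion: 200=24  201=21  202=3  203=23
Turnaround (C−A): 200=19  201=21  202=1  203=16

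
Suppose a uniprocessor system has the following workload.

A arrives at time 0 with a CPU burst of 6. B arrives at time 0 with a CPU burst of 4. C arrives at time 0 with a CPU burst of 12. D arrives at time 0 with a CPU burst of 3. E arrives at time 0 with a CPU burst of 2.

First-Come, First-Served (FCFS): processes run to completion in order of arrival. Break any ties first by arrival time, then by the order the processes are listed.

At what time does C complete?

22

Gantt: | A 0-6 | B 6-10 | C 10-22 | D 22-25 | E 25-27 |
Completion: A=6  B=10  C=22  D=25  E=27
Turnaround (C−A): A=6  B=10  C=22  D=25  E=27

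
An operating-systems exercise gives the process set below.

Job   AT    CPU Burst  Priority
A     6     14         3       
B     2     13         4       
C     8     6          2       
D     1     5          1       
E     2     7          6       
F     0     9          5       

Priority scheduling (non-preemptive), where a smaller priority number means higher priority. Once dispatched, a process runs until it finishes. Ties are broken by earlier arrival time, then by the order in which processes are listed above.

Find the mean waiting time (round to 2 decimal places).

Gantt: | F 0-9 | D 9-14 | C 14-20 | A 20-34 | B 34-47 | E 47-54 |
Completion: A=34  B=47  C=20  D=14  E=54  F=9
Turnaround (C−A): A=28  B=45  C=12  D=13  E=52  F=9
Waiting times: A=14, B=32, C=6, D=8, E=45, F=0
Average waiting = (14+32+6+8+45+0) / 6 = 105/6 = 17.50

17.50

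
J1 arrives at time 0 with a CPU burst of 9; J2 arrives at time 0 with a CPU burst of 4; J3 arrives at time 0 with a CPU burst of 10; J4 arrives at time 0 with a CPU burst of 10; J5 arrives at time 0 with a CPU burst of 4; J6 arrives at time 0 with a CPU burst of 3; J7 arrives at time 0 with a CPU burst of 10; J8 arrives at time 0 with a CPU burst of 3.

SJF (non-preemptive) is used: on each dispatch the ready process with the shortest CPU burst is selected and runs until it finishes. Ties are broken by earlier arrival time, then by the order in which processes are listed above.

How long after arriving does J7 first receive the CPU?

Gantt: | J6 0-3 | J8 3-6 | J2 6-10 | J5 10-14 | J1 14-23 | J3 23-33 | J4 33-43 | J7 43-53 |
Completion: J1=23  J2=10  J3=33  J4=43  J5=14  J6=3  J7=53  J8=6
Response(J7) = first start − arrival = 43 − 0 = 43

43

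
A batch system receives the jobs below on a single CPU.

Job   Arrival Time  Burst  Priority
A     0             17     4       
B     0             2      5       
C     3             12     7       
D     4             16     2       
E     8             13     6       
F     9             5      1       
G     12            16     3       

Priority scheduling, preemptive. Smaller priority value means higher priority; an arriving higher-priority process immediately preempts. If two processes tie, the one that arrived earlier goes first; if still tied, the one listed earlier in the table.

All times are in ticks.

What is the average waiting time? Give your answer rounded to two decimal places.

Timeline: | A 0-4 | D 4-9 | F 9-14 | D 14-25 | G 25-41 | A 41-54 | B 54-56 | E 56-69 | C 69-81 |
Completion: A=54  B=56  C=81  D=25  E=69  F=14  G=41
Turnaround (C−A): A=54  B=56  C=78  D=21  E=61  F=5  G=29
Waiting times: A=37, B=54, C=66, D=5, E=48, F=0, G=13
Average waiting = (37+54+66+5+48+0+13) / 7 = 223/7 = 31.86

31.86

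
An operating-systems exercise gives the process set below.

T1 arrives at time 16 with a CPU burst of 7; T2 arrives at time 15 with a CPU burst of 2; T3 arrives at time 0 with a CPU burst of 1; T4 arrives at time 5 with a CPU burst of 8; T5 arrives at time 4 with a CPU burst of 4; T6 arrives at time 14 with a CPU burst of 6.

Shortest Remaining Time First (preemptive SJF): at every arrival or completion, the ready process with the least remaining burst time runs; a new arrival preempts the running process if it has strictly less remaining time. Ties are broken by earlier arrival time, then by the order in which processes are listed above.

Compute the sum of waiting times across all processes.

16

Timeline: | T3 0-1 | idle 1-4 | T5 4-8 | T4 8-16 | T2 16-18 | T6 18-24 | T1 24-31 |
Completion: T1=31  T2=18  T3=1  T4=16  T5=8  T6=24
Turnaround (C−A): T1=15  T2=3  T3=1  T4=11  T5=4  T6=10
Waiting = turnaround − burst: T1=8, T2=1, T3=0, T4=3, T5=0, T6=4
Total waiting = 8 + 1 + 0 + 3 + 0 + 4 = 16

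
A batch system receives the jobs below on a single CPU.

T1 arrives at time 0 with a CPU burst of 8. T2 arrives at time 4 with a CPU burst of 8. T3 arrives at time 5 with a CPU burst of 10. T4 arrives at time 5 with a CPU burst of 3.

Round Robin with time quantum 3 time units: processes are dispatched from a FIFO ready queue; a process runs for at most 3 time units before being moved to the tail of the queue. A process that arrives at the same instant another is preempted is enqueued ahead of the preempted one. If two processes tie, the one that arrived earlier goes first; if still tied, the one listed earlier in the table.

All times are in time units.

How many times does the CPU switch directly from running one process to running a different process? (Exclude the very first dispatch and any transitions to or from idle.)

8

Timeline: | T1 0-6 | T2 6-9 | T3 9-12 | T4 12-15 | T1 15-17 | T2 17-20 | T3 20-23 | T2 23-25 | T3 25-29 |
Completion: T1=17  T2=25  T3=29  T4=15
Turnaround (C−A): T1=17  T2=21  T3=24  T4=10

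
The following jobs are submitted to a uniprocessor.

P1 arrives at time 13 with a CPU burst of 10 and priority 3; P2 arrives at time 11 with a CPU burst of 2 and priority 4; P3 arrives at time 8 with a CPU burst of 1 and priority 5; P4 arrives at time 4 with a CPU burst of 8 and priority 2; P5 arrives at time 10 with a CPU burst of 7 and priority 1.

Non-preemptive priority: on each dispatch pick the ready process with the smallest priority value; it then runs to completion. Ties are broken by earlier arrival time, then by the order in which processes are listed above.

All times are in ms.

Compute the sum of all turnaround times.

77

Timeline: | idle 0-4 | P4 4-12 | P5 12-19 | P1 19-29 | P2 29-31 | P3 31-32 |
Completion: P1=29  P2=31  P3=32  P4=12  P5=19
Turnaround = completion − arrival: P1=16, P2=20, P3=24, P4=8, P5=9
Total turnaround = 16 + 20 + 24 + 8 + 9 = 77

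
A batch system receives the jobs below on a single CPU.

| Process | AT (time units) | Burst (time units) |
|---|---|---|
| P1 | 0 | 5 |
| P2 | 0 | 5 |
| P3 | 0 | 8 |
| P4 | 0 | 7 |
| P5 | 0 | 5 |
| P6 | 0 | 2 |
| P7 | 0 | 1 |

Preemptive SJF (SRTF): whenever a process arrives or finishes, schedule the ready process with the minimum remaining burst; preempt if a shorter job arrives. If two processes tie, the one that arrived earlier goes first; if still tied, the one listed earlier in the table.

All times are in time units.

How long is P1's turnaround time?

8

Gantt: | P7 0-1 | P6 1-3 | P1 3-8 | P2 8-13 | P5 13-18 | P4 18-25 | P3 25-33 |
Completion: P1=8  P2=13  P3=33  P4=25  P5=18  P6=3  P7=1
Turnaround (C−A): P1=8  P2=13  P3=33  P4=25  P5=18  P6=3  P7=1
Turnaround(P1) = completion − arrival = 8 − 0 = 8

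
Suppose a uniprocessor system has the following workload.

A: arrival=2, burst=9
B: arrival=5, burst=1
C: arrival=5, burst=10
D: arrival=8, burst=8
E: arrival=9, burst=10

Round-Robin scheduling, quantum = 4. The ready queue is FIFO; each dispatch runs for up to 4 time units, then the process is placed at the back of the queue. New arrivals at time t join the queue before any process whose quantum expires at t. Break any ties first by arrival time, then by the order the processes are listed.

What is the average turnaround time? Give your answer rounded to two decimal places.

23.20

Timeline: | idle 0-2 | A 2-6 | B 6-7 | C 7-11 | A 11-15 | D 15-19 | E 19-23 | C 23-27 | A 27-28 | D 28-32 | E 32-36 | C 36-38 | E 38-40 |
Completion: A=28  B=7  C=38  D=32  E=40
Turnaround times: A=26, B=2, C=33, D=24, E=31
Average turnaround = (26+2+33+24+31) / 5 = 116/5 = 23.20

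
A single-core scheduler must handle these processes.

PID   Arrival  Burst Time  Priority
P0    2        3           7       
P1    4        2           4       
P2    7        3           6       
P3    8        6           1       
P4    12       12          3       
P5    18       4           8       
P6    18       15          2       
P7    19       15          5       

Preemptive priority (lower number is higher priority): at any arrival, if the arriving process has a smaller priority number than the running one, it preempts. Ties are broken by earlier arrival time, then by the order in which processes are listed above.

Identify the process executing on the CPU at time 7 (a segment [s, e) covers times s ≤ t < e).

Timeline: | idle 0-2 | P0 2-4 | P1 4-6 | P0 6-7 | P2 7-8 | P3 8-14 | P4 14-18 | P6 18-33 | P4 33-41 | P7 41-56 | P2 56-58 | P5 58-62 |
Completion: P0=7  P1=6  P2=58  P3=14  P4=41  P5=62  P6=33  P7=56
Turnaround (C−A): P0=5  P1=2  P2=51  P3=6  P4=29  P5=44  P6=15  P7=37

P2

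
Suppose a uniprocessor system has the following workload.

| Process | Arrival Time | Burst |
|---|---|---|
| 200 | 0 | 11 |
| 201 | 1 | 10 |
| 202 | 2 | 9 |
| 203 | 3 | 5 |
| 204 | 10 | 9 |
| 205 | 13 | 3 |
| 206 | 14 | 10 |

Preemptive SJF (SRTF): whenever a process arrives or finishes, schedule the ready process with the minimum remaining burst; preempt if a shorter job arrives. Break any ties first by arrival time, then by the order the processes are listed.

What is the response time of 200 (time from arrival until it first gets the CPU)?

0

Gantt: | 200 0-3 | 203 3-8 | 200 8-16 | 205 16-19 | 202 19-28 | 204 28-37 | 201 37-47 | 206 47-57 |
Completion: 200=16  201=47  202=28  203=8  204=37  205=19  206=57
Turnaround (C−A): 200=16  201=46  202=26  203=5  204=27  205=6  206=43
Response(200) = first start − arrival = 0 − 0 = 0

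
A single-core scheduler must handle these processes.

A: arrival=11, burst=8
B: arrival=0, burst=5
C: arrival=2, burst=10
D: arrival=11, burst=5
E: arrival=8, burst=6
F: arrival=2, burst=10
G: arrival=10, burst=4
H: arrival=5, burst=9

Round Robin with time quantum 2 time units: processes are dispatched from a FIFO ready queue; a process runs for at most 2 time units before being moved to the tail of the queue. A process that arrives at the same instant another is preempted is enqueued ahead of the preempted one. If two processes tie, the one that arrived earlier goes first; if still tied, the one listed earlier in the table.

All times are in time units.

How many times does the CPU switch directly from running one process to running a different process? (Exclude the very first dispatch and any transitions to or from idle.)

Schedule: | B 0-2 | C 2-4 | F 4-6 | B 6-8 | C 8-10 | H 10-12 | F 12-14 | E 14-16 | B 16-17 | G 17-19 | C 19-21 | A 21-23 | D 23-25 | H 25-27 | F 27-29 | E 29-31 | G 31-33 | C 33-35 | A 35-37 | D 37-39 | H 39-41 | F 41-43 | E 43-45 | C 45-47 | A 47-49 | D 49-50 | H 50-52 | F 52-54 | A 54-56 | H 56-57 |
Completion: A=56  B=17  C=47  D=50  E=45  F=54  G=33  H=57
Turnaround (C−A): A=45  B=17  C=45  D=39  E=37  F=52  G=23  H=52

29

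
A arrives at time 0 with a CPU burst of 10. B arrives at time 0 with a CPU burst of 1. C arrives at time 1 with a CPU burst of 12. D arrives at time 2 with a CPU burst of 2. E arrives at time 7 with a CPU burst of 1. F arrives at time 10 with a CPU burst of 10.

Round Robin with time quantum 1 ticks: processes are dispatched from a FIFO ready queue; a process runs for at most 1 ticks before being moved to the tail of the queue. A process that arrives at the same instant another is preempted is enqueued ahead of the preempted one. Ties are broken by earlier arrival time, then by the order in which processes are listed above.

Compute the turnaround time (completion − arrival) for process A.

Timeline: | A 0-1 | B 1-2 | C 2-3 | A 3-4 | D 4-5 | C 5-6 | A 6-7 | D 7-8 | C 8-9 | E 9-10 | A 10-11 | C 11-12 | F 12-13 | A 13-14 | C 14-15 | F 15-16 | A 16-17 | C 17-18 | F 18-19 | A 19-20 | C 20-21 | F 21-22 | A 22-23 | C 23-24 | F 24-25 | A 25-26 | C 26-27 | F 27-28 | A 28-29 | C 29-30 | F 30-31 | C 31-32 | F 32-33 | C 33-34 | F 34-36 |
Completion: A=29  B=2  C=34  D=8  E=10  F=36
Turnaround (C−A): A=29  B=2  C=33  D=6  E=3  F=26
Turnaround(A) = completion − arrival = 29 − 0 = 29

29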